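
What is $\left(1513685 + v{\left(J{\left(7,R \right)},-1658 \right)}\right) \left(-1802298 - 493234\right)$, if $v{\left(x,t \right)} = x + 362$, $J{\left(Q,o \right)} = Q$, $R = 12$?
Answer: $-3475559406728$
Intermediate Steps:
$v{\left(x,t \right)} = 362 + x$
$\left(1513685 + v{\left(J{\left(7,R \right)},-1658 \right)}\right) \left(-1802298 - 493234\right) = \left(1513685 + \left(362 + 7\right)\right) \left(-1802298 - 493234\right) = \left(1513685 + 369\right) \left(-2295532\right) = 1514054 \left(-2295532\right) = -3475559406728$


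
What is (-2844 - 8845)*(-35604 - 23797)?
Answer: 694338289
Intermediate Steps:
(-2844 - 8845)*(-35604 - 23797) = -11689*(-59401) = 694338289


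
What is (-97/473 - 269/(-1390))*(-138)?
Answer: 523917/328735 ≈ 1.5937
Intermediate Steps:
(-97/473 - 269/(-1390))*(-138) = (-97*1/473 - 269*(-1/1390))*(-138) = (-97/473 + 269/1390)*(-138) = -7593/657470*(-138) = 523917/328735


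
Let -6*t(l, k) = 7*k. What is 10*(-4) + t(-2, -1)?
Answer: -233/6 ≈ -38.833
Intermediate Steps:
t(l, k) = -7*k/6
10*(-4) + t(-2, -1) = 10*(-4) - 7/6*(-1) = -40 + 7/6 = -233/6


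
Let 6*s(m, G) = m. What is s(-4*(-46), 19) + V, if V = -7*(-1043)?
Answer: 21995/3 ≈ 7331.7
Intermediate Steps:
s(m, G) = m/6
V = 7301
s(-4*(-46), 19) + V = (-4*(-46))/6 + 7301 = (1/6)*184 + 7301 = 92/3 + 7301 = 21995/3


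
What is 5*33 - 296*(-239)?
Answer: 70909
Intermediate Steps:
5*33 - 296*(-239) = 165 + 70744 = 70909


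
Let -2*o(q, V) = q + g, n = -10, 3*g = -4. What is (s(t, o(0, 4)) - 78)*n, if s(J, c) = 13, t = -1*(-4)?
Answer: 650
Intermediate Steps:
g = -4/3 (g = (⅓)*(-4) = -4/3 ≈ -1.3333)
t = 4
o(q, V) = ⅔ - q/2 (o(q, V) = -(q - 4/3)/2 = -(-4/3 + q)/2 = ⅔ - q/2)
(s(t, o(0, 4)) - 78)*n = (13 - 78)*(-10) = -65*(-10) = 650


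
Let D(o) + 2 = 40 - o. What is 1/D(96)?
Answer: -1/58 ≈ -0.017241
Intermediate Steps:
D(o) = 38 - o (D(o) = -2 + (40 - o) = 38 - o)
1/D(96) = 1/(38 - 1*96) = 1/(38 - 96) = 1/(-58) = -1/58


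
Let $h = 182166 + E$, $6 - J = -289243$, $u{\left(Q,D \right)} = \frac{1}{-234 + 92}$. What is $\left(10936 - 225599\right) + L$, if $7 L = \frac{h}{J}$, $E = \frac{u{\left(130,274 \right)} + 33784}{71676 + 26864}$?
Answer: $- \frac{6081739597714279913}{28331580881240} \approx -2.1466 \cdot 10^{5}$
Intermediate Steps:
$u{\left(Q,D \right)} = - \frac{1}{142}$ ($u{\left(Q,D \right)} = \frac{1}{-142} = - \frac{1}{142}$)
$J = 289249$ ($J = 6 - -289243 = 6 + 289243 = 289249$)
$E = \frac{4797327}{13992680}$ ($E = \frac{- \frac{1}{142} + 33784}{71676 + 26864} = \frac{4797327}{142 \cdot 98540} = \frac{4797327}{142} \cdot \frac{1}{98540} = \frac{4797327}{13992680} \approx 0.34285$)
$h = \frac{2548995342207}{13992680}$ ($h = 182166 + \frac{4797327}{13992680} = \frac{2548995342207}{13992680} \approx 1.8217 \cdot 10^{5}$)
$L = \frac{2548995342207}{28331580881240}$ ($L = \frac{\frac{2548995342207}{13992680} \cdot \frac{1}{289249}}{7} = \frac{1}{7} \cdot \frac{2548995342207}{4047368697320} = \frac{2548995342207}{28331580881240} \approx 0.08997$)
$\left(10936 - 225599\right) + L = \left(10936 - 225599\right) + \frac{2548995342207}{28331580881240} = -214663 + \frac{2548995342207}{28331580881240} = - \frac{6081739597714279913}{28331580881240}$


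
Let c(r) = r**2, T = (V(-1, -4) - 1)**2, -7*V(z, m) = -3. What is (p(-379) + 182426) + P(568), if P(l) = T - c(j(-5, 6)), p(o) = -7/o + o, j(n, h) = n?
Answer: 3380336969/18571 ≈ 1.8202e+5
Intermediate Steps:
V(z, m) = 3/7 (V(z, m) = -1/7*(-3) = 3/7)
T = 16/49 (T = (3/7 - 1)**2 = (-4/7)**2 = 16/49 ≈ 0.32653)
p(o) = o - 7/o
P(l) = -1209/49 (P(l) = 16/49 - 1*(-5)**2 = 16/49 - 1*25 = 16/49 - 25 = -1209/49)
(p(-379) + 182426) + P(568) = ((-379 - 7/(-379)) + 182426) - 1209/49 = ((-379 - 7*(-1/379)) + 182426) - 1209/49 = ((-379 + 7/379) + 182426) - 1209/49 = (-143634/379 + 182426) - 1209/49 = 68995820/379 - 1209/49 = 3380336969/18571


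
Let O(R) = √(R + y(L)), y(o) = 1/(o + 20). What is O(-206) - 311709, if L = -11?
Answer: -311709 + I*√1853/3 ≈ -3.1171e+5 + 14.349*I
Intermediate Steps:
y(o) = 1/(20 + o)
O(R) = √(⅑ + R) (O(R) = √(R + 1/(20 - 11)) = √(R + 1/9) = √(R + ⅑) = √(⅑ + R))
O(-206) - 311709 = √(1 + 9*(-206))/3 - 311709 = √(1 - 1854)/3 - 311709 = √(-1853)/3 - 311709 = (I*√1853)/3 - 311709 = I*√1853/3 - 311709 = -311709 + I*√1853/3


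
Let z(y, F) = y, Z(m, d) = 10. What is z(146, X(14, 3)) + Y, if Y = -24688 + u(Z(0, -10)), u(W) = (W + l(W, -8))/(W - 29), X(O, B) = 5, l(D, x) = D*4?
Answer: -466348/19 ≈ -24545.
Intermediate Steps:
l(D, x) = 4*D
u(W) = 5*W/(-29 + W) (u(W) = (W + 4*W)/(W - 29) = (5*W)/(-29 + W) = 5*W/(-29 + W))
Y = -469122/19 (Y = -24688 + 5*10/(-29 + 10) = -24688 + 5*10/(-19) = -24688 + 5*10*(-1/19) = -24688 - 50/19 = -469122/19 ≈ -24691.)
z(146, X(14, 3)) + Y = 146 - 469122/19 = -466348/19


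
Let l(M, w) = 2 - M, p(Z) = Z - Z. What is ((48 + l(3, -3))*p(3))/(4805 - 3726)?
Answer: 0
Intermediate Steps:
p(Z) = 0
((48 + l(3, -3))*p(3))/(4805 - 3726) = ((48 + (2 - 1*3))*0)/(4805 - 3726) = ((48 + (2 - 3))*0)/1079 = ((48 - 1)*0)*(1/1079) = (47*0)*(1/1079) = 0*(1/1079) = 0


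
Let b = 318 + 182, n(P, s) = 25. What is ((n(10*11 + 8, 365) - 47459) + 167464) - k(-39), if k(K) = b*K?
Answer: 139530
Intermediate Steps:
b = 500
k(K) = 500*K
((n(10*11 + 8, 365) - 47459) + 167464) - k(-39) = ((25 - 47459) + 167464) - 500*(-39) = (-47434 + 167464) - 1*(-19500) = 120030 + 19500 = 139530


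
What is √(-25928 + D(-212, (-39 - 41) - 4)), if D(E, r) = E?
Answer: 2*I*√6535 ≈ 161.68*I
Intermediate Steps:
√(-25928 + D(-212, (-39 - 41) - 4)) = √(-25928 - 212) = √(-26140) = 2*I*√6535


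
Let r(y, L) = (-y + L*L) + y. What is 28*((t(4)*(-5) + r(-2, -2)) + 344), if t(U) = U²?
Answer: 7504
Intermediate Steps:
r(y, L) = L² (r(y, L) = (-y + L²) + y = (L² - y) + y = L²)
28*((t(4)*(-5) + r(-2, -2)) + 344) = 28*((4²*(-5) + (-2)²) + 344) = 28*((16*(-5) + 4) + 344) = 28*((-80 + 4) + 344) = 28*(-76 + 344) = 28*268 = 7504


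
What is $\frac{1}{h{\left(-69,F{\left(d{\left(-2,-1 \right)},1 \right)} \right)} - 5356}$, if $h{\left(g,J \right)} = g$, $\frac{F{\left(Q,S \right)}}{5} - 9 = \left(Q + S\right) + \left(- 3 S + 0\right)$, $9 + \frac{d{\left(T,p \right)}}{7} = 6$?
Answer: $- \frac{1}{5425} \approx -0.00018433$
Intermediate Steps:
$d{\left(T,p \right)} = -21$ ($d{\left(T,p \right)} = -63 + 7 \cdot 6 = -63 + 42 = -21$)
$F{\left(Q,S \right)} = 45 - 10 S + 5 Q$ ($F{\left(Q,S \right)} = 45 + 5 \left(\left(Q + S\right) + \left(- 3 S + 0\right)\right) = 45 + 5 \left(\left(Q + S\right) - 3 S\right) = 45 + 5 \left(Q - 2 S\right) = 45 + \left(- 10 S + 5 Q\right) = 45 - 10 S + 5 Q$)
$\frac{1}{h{\left(-69,F{\left(d{\left(-2,-1 \right)},1 \right)} \right)} - 5356} = \frac{1}{-69 - 5356} = \frac{1}{-5425} = - \frac{1}{5425}$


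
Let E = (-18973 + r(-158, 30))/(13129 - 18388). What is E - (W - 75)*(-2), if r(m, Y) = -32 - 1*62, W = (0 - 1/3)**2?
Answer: -2305843/15777 ≈ -146.15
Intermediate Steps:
W = 1/9 (W = (0 - 1*1/3)**2 = (0 - 1/3)**2 = (-1/3)**2 = 1/9 ≈ 0.11111)
r(m, Y) = -94 (r(m, Y) = -32 - 62 = -94)
E = 19067/5259 (E = (-18973 - 94)/(13129 - 18388) = -19067/(-5259) = -19067*(-1/5259) = 19067/5259 ≈ 3.6256)
E - (W - 75)*(-2) = 19067/5259 - (1/9 - 75)*(-2) = 19067/5259 - (-674)*(-2)/9 = 19067/5259 - 1*1348/9 = 19067/5259 - 1348/9 = -2305843/15777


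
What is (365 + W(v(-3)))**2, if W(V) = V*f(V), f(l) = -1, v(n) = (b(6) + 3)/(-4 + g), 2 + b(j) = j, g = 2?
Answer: 543169/4 ≈ 1.3579e+5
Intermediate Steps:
b(j) = -2 + j
v(n) = -7/2 (v(n) = ((-2 + 6) + 3)/(-4 + 2) = (4 + 3)/(-2) = 7*(-1/2) = -7/2)
W(V) = -V (W(V) = V*(-1) = -V)
(365 + W(v(-3)))**2 = (365 - 1*(-7/2))**2 = (365 + 7/2)**2 = (737/2)**2 = 543169/4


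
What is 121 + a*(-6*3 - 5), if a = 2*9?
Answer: -293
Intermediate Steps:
a = 18
121 + a*(-6*3 - 5) = 121 + 18*(-6*3 - 5) = 121 + 18*(-18 - 5) = 121 + 18*(-23) = 121 - 414 = -293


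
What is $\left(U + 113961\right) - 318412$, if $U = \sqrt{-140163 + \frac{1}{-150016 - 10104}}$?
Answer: $-204451 + \frac{i \sqrt{898389269426830}}{80060} \approx -2.0445 \cdot 10^{5} + 374.38 i$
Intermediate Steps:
$U = \frac{i \sqrt{898389269426830}}{80060}$ ($U = \sqrt{-140163 + \frac{1}{-160120}} = \sqrt{-140163 - \frac{1}{160120}} = \sqrt{- \frac{22442899561}{160120}} = \frac{i \sqrt{898389269426830}}{80060} \approx 374.38 i$)
$\left(U + 113961\right) - 318412 = \left(\frac{i \sqrt{898389269426830}}{80060} + 113961\right) - 318412 = \left(113961 + \frac{i \sqrt{898389269426830}}{80060}\right) - 318412 = -204451 + \frac{i \sqrt{898389269426830}}{80060}$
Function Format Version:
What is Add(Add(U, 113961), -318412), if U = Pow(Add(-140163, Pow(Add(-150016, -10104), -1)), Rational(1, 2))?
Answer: Add(-204451, Mul(Rational(1, 80060), I, Pow(898389269426830, Rational(1, 2)))) ≈ Add(-2.0445e+5, Mul(374.38, I))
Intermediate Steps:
U = Mul(Rational(1, 80060), I, Pow(898389269426830, Rational(1, 2))) (U = Pow(Add(-140163, Pow(-160120, -1)), Rational(1, 2)) = Pow(Add(-140163, Rational(-1, 160120)), Rational(1, 2)) = Pow(Rational(-22442899561, 160120), Rational(1, 2)) = Mul(Rational(1, 80060), I, Pow(898389269426830, Rational(1, 2))) ≈ Mul(374.38, I))
Add(Add(U, 113961), -318412) = Add(Add(Mul(Rational(1, 80060), I, Pow(898389269426830, Rational(1, 2))), 113961), -318412) = Add(Add(113961, Mul(Rational(1, 80060), I, Pow(898389269426830, Rational(1, 2)))), -318412) = Add(-204451, Mul(Rational(1, 80060), I, Pow(898389269426830, Rational(1, 2))))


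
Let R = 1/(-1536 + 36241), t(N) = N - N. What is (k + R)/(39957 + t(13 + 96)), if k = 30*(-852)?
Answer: -887059799/1386707685 ≈ -0.63969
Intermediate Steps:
k = -25560
t(N) = 0
R = 1/34705 ≈ 2.8814e-5
(k + R)/(39957 + t(13 + 96)) = (-25560 + 1/34705)/(39957 + 0) = -887059799/34705/39957 = -887059799/34705*1/39957 = -887059799/1386707685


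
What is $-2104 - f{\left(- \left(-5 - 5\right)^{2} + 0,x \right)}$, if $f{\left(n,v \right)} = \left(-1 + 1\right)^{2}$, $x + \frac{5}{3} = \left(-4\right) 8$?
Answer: $-2104$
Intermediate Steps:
$x = - \frac{101}{3}$ ($x = - \frac{5}{3} - 32 = - \frac{101}{3} \approx -33.667$)
$f{\left(n,v \right)} = 0$ ($f{\left(n,v \right)} = 0^{2} = 0$)
$-2104 - f{\left(- \left(-5 - 5\right)^{2} + 0,x \right)} = -2104 - 0 = -2104 + 0 = -2104$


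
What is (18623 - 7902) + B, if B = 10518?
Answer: 21239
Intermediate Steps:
(18623 - 7902) + B = (18623 - 7902) + 10518 = 10721 + 10518 = 21239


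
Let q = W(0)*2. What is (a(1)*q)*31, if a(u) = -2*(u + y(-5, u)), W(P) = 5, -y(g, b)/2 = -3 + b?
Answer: -3100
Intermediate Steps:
y(g, b) = 6 - 2*b (y(g, b) = -2*(-3 + b) = 6 - 2*b)
q = 10 (q = 5*2 = 10)
a(u) = -12 + 2*u (a(u) = -2*(u + (6 - 2*u)) = -2*(6 - u) = -12 + 2*u)
(a(1)*q)*31 = ((-12 + 2*1)*10)*31 = ((-12 + 2)*10)*31 = -10*10*31 = -100*31 = -3100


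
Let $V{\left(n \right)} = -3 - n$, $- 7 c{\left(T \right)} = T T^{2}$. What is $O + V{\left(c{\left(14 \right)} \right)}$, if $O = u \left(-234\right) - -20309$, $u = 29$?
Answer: $13912$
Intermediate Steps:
$c{\left(T \right)} = - \frac{T^{3}}{7}$ ($c{\left(T \right)} = - \frac{T T^{2}}{7} = - \frac{T^{3}}{7}$)
$O = 13523$ ($O = 29 \left(-234\right) - -20309 = -6786 + 20309 = 13523$)
$O + V{\left(c{\left(14 \right)} \right)} = 13523 - \left(3 - \frac{14^{3}}{7}\right) = 13523 - \left(3 - 392\right) = 13523 - -389 = 13523 + \left(-3 + 392\right) = 13523 + 389 = 13912$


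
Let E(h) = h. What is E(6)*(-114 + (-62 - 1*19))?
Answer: -1170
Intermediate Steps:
E(6)*(-114 + (-62 - 1*19)) = 6*(-114 + (-62 - 1*19)) = 6*(-114 + (-62 - 19)) = 6*(-114 - 81) = 6*(-195) = -1170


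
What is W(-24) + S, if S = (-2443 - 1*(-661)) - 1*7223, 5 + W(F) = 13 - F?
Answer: -8973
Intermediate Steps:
W(F) = 8 - F (W(F) = -5 + (13 - F) = 8 - F)
S = -9005 (S = (-2443 + 661) - 7223 = -1782 - 7223 = -9005)
W(-24) + S = (8 - 1*(-24)) - 9005 = (8 + 24) - 9005 = 32 - 9005 = -8973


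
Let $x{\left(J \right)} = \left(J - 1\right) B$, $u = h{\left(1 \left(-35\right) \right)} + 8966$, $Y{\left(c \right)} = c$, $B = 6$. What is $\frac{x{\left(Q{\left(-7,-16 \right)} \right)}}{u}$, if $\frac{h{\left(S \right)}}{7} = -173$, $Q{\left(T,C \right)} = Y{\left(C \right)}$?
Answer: $- \frac{34}{2585} \approx -0.013153$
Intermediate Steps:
$Q{\left(T,C \right)} = C$
$h{\left(S \right)} = -1211$ ($h{\left(S \right)} = 7 \left(-173\right) = -1211$)
$u = 7755$ ($u = -1211 + 8966 = 7755$)
$x{\left(J \right)} = -6 + 6 J$ ($x{\left(J \right)} = \left(J - 1\right) 6 = \left(-1 + J\right) 6 = -6 + 6 J$)
$\frac{x{\left(Q{\left(-7,-16 \right)} \right)}}{u} = \frac{-6 + 6 \left(-16\right)}{7755} = \left(-6 - 96\right) \frac{1}{7755} = \left(-102\right) \frac{1}{7755} = - \frac{34}{2585}$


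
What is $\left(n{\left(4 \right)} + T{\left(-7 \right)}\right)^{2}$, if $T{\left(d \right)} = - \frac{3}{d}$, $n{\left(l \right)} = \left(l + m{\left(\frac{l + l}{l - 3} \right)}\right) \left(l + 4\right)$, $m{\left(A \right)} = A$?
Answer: $\frac{455625}{49} \approx 9298.5$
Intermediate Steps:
$n{\left(l \right)} = \left(4 + l\right) \left(l + \frac{2 l}{-3 + l}\right)$ ($n{\left(l \right)} = \left(l + \frac{l + l}{l - 3}\right) \left(l + 4\right) = \left(l + \frac{2 l}{-3 + l}\right) \left(4 + l\right) = \left(4 + l\right) \left(l + \frac{2 l}{-3 + l}\right)$)
$\left(n{\left(4 \right)} + T{\left(-7 \right)}\right)^{2} = \left(\frac{4 \left(-4 + 4^{2} + 3 \cdot 4\right)}{-3 + 4} - \frac{3}{-7}\right)^{2} = \left(\frac{4 \left(-4 + 16 + 12\right)}{1} - - \frac{3}{7}\right)^{2} = \left(4 \cdot 1 \cdot 24 + \frac{3}{7}\right)^{2} = \left(96 + \frac{3}{7}\right)^{2} = \left(\frac{675}{7}\right)^{2} = \frac{455625}{49}$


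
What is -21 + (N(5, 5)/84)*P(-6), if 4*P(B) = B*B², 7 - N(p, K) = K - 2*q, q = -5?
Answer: -111/7 ≈ -15.857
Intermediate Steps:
N(p, K) = -3 - K (N(p, K) = 7 - (K - 2*(-5)) = 7 - (K + 10) = 7 - (10 + K) = 7 + (-10 - K) = -3 - K)
P(B) = B³/4 (P(B) = (B*B²)/4 = B³/4)
-21 + (N(5, 5)/84)*P(-6) = -21 + ((-3 - 1*5)/84)*((¼)*(-6)³) = -21 + ((-3 - 5)*(1/84))*((¼)*(-216)) = -21 - 8*1/84*(-54) = -21 - 2/21*(-54) = -21 + 36/7 = -111/7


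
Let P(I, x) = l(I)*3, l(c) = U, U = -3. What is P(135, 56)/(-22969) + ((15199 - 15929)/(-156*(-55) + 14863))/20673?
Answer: 4344966881/11131630445691 ≈ 0.00039033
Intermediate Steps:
l(c) = -3
P(I, x) = -9 (P(I, x) = -3*3 = -9)
P(135, 56)/(-22969) + ((15199 - 15929)/(-156*(-55) + 14863))/20673 = -9/(-22969) + ((15199 - 15929)/(-156*(-55) + 14863))/20673 = -9*(-1/22969) - 730/(8580 + 14863)*(1/20673) = 9/22969 - 730/23443*(1/20673) = 9/22969 - 730*1/23443*(1/20673) = 9/22969 - 730/23443*1/20673 = 9/22969 - 730/484637139 = 4344966881/11131630445691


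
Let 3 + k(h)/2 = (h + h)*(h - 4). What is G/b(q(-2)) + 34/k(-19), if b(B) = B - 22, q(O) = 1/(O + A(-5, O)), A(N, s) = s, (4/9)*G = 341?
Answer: -2671586/77519 ≈ -34.464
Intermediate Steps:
G = 3069/4 (G = (9/4)*341 = 3069/4 ≈ 767.25)
k(h) = -6 + 4*h*(-4 + h) (k(h) = -6 + 2*((h + h)*(h - 4)) = -6 + 2*((2*h)*(-4 + h)) = -6 + 2*(2*h*(-4 + h)) = -6 + 4*h*(-4 + h))
q(O) = 1/(2*O) (q(O) = 1/(O + O) = 1/(2*O))
b(B) = -22 + B
G/b(q(-2)) + 34/k(-19) = 3069/(4*(-22 + (1/2)/(-2))) + 34/(-6 - 16*(-19) + 4*(-19)**2) = 3069/(4*(-22 + (1/2)*(-1/2))) + 34/(-6 + 304 + 4*361) = 3069/(4*(-22 - 1/4)) + 34/(-6 + 304 + 1444) = 3069/(4*(-89/4)) + 34/1742 = (3069/4)*(-4/89) + 34*(1/1742) = -3069/89 + 17/871 = -2671586/77519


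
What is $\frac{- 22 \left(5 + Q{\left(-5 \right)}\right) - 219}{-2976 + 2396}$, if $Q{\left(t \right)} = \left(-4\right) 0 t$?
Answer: $\frac{329}{580} \approx 0.56724$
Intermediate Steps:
$Q{\left(t \right)} = 0$ ($Q{\left(t \right)} = 0 t = 0$)
$\frac{- 22 \left(5 + Q{\left(-5 \right)}\right) - 219}{-2976 + 2396} = \frac{- 22 \left(5 + 0\right) - 219}{-2976 + 2396} = \frac{\left(-22\right) 5 - 219}{-580} = \left(-110 - 219\right) \left(- \frac{1}{580}\right) = \left(-329\right) \left(- \frac{1}{580}\right) = \frac{329}{580}$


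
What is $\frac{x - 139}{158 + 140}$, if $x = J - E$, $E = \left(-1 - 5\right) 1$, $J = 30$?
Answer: $- \frac{103}{298} \approx -0.34564$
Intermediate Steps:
$E = -6$ ($E = \left(-6\right) 1 = -6$)
$x = 36$ ($x = 30 - -6 = 30 + 6 = 36$)
$\frac{x - 139}{158 + 140} = \frac{36 - 139}{158 + 140} = - \frac{103}{298}$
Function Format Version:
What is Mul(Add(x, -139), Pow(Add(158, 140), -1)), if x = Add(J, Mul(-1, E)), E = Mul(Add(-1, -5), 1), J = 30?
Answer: Rational(-103, 298) ≈ -0.34564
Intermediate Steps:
E = -6 (E = Mul(-6, 1) = -6)
x = 36 (x = Add(30, Mul(-1, -6)) = Add(30, 6) = 36)
Mul(Add(x, -139), Pow(Add(158, 140), -1)) = Mul(Add(36, -139), Pow(Add(158, 140), -1)) = Mul(-103, Pow(298, -1)) = Mul(-103, Rational(1, 298)) = Rational(-103, 298)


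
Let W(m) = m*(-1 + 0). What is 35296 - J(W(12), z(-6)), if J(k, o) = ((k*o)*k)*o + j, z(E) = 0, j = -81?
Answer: 35377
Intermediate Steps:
W(m) = -m (W(m) = m*(-1) = -m)
J(k, o) = -81 + k**2*o**2 (J(k, o) = ((k*o)*k)*o - 81 = (o*k**2)*o - 81 = k**2*o**2 - 81 = -81 + k**2*o**2)
35296 - J(W(12), z(-6)) = 35296 - (-81 + (-1*12)**2*0**2) = 35296 - (-81 + (-12)**2*0) = 35296 - (-81 + 144*0) = 35296 - (-81 + 0) = 35296 - 1*(-81) = 35296 + 81 = 35377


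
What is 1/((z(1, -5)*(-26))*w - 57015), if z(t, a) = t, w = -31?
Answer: -1/56209 ≈ -1.7791e-5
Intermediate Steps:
1/((z(1, -5)*(-26))*w - 57015) = 1/((1*(-26))*(-31) - 57015) = 1/(-26*(-31) - 57015) = 1/(806 - 57015) = 1/(-56209) = -1/56209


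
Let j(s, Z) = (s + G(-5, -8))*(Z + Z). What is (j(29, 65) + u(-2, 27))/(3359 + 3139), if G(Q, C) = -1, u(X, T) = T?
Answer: 193/342 ≈ 0.56433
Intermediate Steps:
j(s, Z) = 2*Z*(-1 + s) (j(s, Z) = (s - 1)*(Z + Z) = (-1 + s)*(2*Z) = 2*Z*(-1 + s))
(j(29, 65) + u(-2, 27))/(3359 + 3139) = (2*65*(-1 + 29) + 27)/(3359 + 3139) = (2*65*28 + 27)/6498 = (3640 + 27)*(1/6498) = 3667*(1/6498) = 193/342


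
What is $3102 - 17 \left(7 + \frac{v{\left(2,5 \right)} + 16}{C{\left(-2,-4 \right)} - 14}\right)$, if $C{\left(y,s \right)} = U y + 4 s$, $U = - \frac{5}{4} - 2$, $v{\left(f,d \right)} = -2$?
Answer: $\frac{140677}{47} \approx 2993.1$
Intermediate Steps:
$U = - \frac{13}{4}$ ($U = \left(-5\right) \frac{1}{4} - 2 = - \frac{5}{4} - 2 = - \frac{13}{4} \approx -3.25$)
$C{\left(y,s \right)} = 4 s - \frac{13 y}{4}$ ($C{\left(y,s \right)} = - \frac{13 y}{4} + 4 s = 4 s - \frac{13 y}{4}$)
$3102 - 17 \left(7 + \frac{v{\left(2,5 \right)} + 16}{C{\left(-2,-4 \right)} - 14}\right) = 3102 - 17 \left(7 + \frac{-2 + 16}{\left(4 \left(-4\right) - - \frac{13}{2}\right) - 14}\right) = 3102 - 17 \left(7 + \frac{14}{\left(-16 + \frac{13}{2}\right) - 14}\right) = 3102 - 17 \left(7 + \frac{14}{- \frac{19}{2} - 14}\right) = 3102 - 17 \left(7 + \frac{14}{- \frac{47}{2}}\right) = 3102 - 17 \left(7 + 14 \left(- \frac{2}{47}\right)\right) = 3102 - 17 \left(7 - \frac{28}{47}\right) = 3102 - 17 \cdot \frac{301}{47} = 3102 - \frac{5117}{47} = \frac{140677}{47}$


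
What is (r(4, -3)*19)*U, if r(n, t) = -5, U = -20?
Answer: 1900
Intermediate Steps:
(r(4, -3)*19)*U = -5*19*(-20) = -95*(-20) = 1900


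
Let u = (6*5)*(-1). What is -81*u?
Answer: 2430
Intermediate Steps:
u = -30 (u = 30*(-1) = -30)
-81*u = -81*(-30) = 2430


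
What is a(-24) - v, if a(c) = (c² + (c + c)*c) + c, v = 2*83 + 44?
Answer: 1494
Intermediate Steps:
v = 210 (v = 166 + 44 = 210)
a(c) = c + 3*c² (a(c) = (c² + (2*c)*c) + c = (c² + 2*c²) + c = 3*c² + c = c + 3*c²)
a(-24) - v = -24*(1 + 3*(-24)) - 1*210 = -24*(1 - 72) - 210 = -24*(-71) - 210 = 1704 - 210 = 1494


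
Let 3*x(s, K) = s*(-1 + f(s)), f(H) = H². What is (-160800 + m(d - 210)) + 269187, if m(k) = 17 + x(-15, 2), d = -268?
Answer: 107284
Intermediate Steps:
x(s, K) = s*(-1 + s²)/3 (x(s, K) = (s*(-1 + s²))/3 = s*(-1 + s²)/3)
m(k) = -1103 (m(k) = 17 + (⅓)*(-15)*(-1 + (-15)²) = 17 + (⅓)*(-15)*(-1 + 225) = 17 + (⅓)*(-15)*224 = 17 - 1120 = -1103)
(-160800 + m(d - 210)) + 269187 = (-160800 - 1103) + 269187 = -161903 + 269187 = 107284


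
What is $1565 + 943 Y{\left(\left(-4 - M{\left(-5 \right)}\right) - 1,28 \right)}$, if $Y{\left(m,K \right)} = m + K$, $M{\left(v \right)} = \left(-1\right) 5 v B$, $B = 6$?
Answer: $-118196$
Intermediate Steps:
$M{\left(v \right)} = - 30 v$ ($M{\left(v \right)} = \left(-1\right) 5 v 6 = - 5 v 6 = - 30 v$)
$Y{\left(m,K \right)} = K + m$
$1565 + 943 Y{\left(\left(-4 - M{\left(-5 \right)}\right) - 1,28 \right)} = 1565 + 943 \left(28 - \left(5 + 150\right)\right) = 1565 + 943 \left(28 - 155\right) = 1565 + 943 \left(-127\right) = 1565 - 119761 = -118196$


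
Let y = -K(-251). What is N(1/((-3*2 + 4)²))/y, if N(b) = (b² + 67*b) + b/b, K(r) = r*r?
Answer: -285/1008016 ≈ -0.00028273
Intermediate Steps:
K(r) = r²
y = -63001 (y = -1*(-251)² = -1*63001 = -63001)
N(b) = 1 + b² + 67*b (N(b) = (b² + 67*b) + 1 = 1 + b² + 67*b)
N(1/((-3*2 + 4)²))/y = (1 + (1/((-3*2 + 4)²))² + 67/((-3*2 + 4)²))/(-63001) = (1 + (1/((-6 + 4)²))² + 67/((-6 + 4)²))*(-1/63001) = (1 + (1/((-2)²))² + 67/((-2)²))*(-1/63001) = (1 + (1/4)² + 67/4)*(-1/63001) = (1 + (¼)² + 67*(¼))*(-1/63001) = (1 + 1/16 + 67/4)*(-1/63001) = (285/16)*(-1/63001) = -285/1008016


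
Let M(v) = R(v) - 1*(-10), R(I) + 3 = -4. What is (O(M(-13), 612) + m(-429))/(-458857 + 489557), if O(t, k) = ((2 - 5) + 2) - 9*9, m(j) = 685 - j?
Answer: 258/7675 ≈ 0.033616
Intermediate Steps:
R(I) = -7 (R(I) = -3 - 4 = -7)
M(v) = 3 (M(v) = -7 - 1*(-10) = -7 + 10 = 3)
O(t, k) = -82 (O(t, k) = (-3 + 2) - 81 = -1 - 81 = -82)
(O(M(-13), 612) + m(-429))/(-458857 + 489557) = (-82 + (685 - 1*(-429)))/(-458857 + 489557) = (-82 + (685 + 429))/30700 = (-82 + 1114)*(1/30700) = 1032*(1/30700) = 258/7675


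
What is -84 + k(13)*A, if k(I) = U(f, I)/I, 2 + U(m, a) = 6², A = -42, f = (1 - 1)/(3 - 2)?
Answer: -2520/13 ≈ -193.85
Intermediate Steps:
f = 0 (f = 0/1 = 0*1 = 0)
U(m, a) = 34 (U(m, a) = -2 + 6² = -2 + 36 = 34)
k(I) = 34/I
-84 + k(13)*A = -84 + (34/13)*(-42) = -84 - 1428/13 = -2520/13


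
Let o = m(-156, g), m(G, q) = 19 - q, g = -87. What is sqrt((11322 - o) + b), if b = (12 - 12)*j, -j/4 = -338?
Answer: 4*sqrt(701) ≈ 105.91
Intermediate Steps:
j = 1352 (j = -4*(-338) = 1352)
o = 106 (o = 19 - 1*(-87) = 19 + 87 = 106)
b = 0 (b = (12 - 12)*1352 = 0*1352 = 0)
sqrt((11322 - o) + b) = sqrt((11322 - 1*106) + 0) = sqrt((11322 - 106) + 0) = sqrt(11216 + 0) = sqrt(11216) = 4*sqrt(701)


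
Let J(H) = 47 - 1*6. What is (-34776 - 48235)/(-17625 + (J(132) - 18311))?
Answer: 83011/35895 ≈ 2.3126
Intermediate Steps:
J(H) = 41 (J(H) = 47 - 6 = 41)
(-34776 - 48235)/(-17625 + (J(132) - 18311)) = (-34776 - 48235)/(-17625 + (41 - 18311)) = -83011/(-17625 - 18270) = -83011/(-35895) = -83011*(-1/35895) = 83011/35895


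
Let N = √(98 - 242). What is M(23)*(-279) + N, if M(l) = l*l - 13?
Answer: -143964 + 12*I ≈ -1.4396e+5 + 12.0*I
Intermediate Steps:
N = 12*I (N = √(-144) = 12*I ≈ 12.0*I)
M(l) = -13 + l² (M(l) = l² - 13 = -13 + l²)
M(23)*(-279) + N = (-13 + 23²)*(-279) + 12*I = (-13 + 529)*(-279) + 12*I = 516*(-279) + 12*I = -143964 + 12*I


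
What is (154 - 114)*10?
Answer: 400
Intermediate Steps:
(154 - 114)*10 = 40*10 = 400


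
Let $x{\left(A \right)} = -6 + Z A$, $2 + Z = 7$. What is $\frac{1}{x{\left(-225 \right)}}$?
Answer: $- \frac{1}{1131} \approx -0.00088417$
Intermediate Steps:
$Z = 5$ ($Z = -2 + 7 = 5$)
$x{\left(A \right)} = -6 + 5 A$
$\frac{1}{x{\left(-225 \right)}} = \frac{1}{-6 + 5 \left(-225\right)} = \frac{1}{-6 - 1125} = \frac{1}{-1131} = - \frac{1}{1131}$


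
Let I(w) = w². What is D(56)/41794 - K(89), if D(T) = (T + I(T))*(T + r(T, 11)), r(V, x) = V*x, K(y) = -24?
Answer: 1574040/20897 ≈ 75.324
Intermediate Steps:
D(T) = 12*T*(T + T²) (D(T) = (T + T²)*(T + T*11) = (T + T²)*(T + 11*T) = (T + T²)*(12*T) = 12*T*(T + T²))
D(56)/41794 - K(89) = (12*56²*(1 + 56))/41794 - 1*(-24) = (12*3136*57)*(1/41794) + 24 = 2145024*(1/41794) + 24 = 1072512/20897 + 24 = 1574040/20897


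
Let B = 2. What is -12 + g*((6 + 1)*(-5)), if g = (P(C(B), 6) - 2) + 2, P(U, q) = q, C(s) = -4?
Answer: -222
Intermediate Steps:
g = 6 (g = (6 - 2) + 2 = 4 + 2 = 6)
-12 + g*((6 + 1)*(-5)) = -12 + 6*((6 + 1)*(-5)) = -12 + 6*(7*(-5)) = -12 + 6*(-35) = -12 - 210 = -222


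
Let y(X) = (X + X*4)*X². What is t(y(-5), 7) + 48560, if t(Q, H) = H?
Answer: 48567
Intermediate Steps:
y(X) = 5*X³ (y(X) = (X + 4*X)*X² = (5*X)*X² = 5*X³)
t(y(-5), 7) + 48560 = 7 + 48560 = 48567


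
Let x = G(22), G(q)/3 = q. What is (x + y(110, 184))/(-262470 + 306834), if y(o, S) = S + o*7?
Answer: 85/3697 ≈ 0.022992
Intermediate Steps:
G(q) = 3*q
x = 66 (x = 3*22 = 66)
y(o, S) = S + 7*o
(x + y(110, 184))/(-262470 + 306834) = (66 + (184 + 7*110))/(-262470 + 306834) = (66 + (184 + 770))/44364 = (66 + 954)*(1/44364) = 1020*(1/44364) = 85/3697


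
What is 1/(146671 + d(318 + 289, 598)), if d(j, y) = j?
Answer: 1/147278 ≈ 6.7899e-6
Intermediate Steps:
1/(146671 + d(318 + 289, 598)) = 1/(146671 + (318 + 289)) = 1/(146671 + 607) = 1/147278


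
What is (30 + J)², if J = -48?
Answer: 324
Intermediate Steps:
(30 + J)² = (30 - 48)² = (-18)² = 324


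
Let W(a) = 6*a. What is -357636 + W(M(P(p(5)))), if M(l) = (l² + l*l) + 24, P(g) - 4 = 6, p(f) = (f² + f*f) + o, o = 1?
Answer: -356292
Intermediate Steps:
p(f) = 1 + 2*f² (p(f) = (f² + f*f) + 1 = (f² + f²) + 1 = 2*f² + 1 = 1 + 2*f²)
P(g) = 10 (P(g) = 4 + 6 = 10)
M(l) = 24 + 2*l² (M(l) = (l² + l²) + 24 = 2*l² + 24 = 24 + 2*l²)
-357636 + W(M(P(p(5)))) = -357636 + 6*(24 + 2*10²) = -357636 + 6*(24 + 2*100) = -357636 + 6*(24 + 200) = -357636 + 6*224 = -357636 + 1344 = -356292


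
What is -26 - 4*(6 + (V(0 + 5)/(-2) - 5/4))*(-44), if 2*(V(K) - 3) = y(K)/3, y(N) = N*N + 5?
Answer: 106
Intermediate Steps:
y(N) = 5 + N**2 (y(N) = N**2 + 5 = 5 + N**2)
V(K) = 23/6 + K**2/6 (V(K) = 3 + ((5 + K**2)/3)/2 = 3 + ((5 + K**2)*(1/3))/2 = 3 + (5/3 + K**2/3)/2 = 3 + (5/6 + K**2/6) = 23/6 + K**2/6)
-26 - 4*(6 + (V(0 + 5)/(-2) - 5/4))*(-44) = -26 - 4*(6 + ((23/6 + (0 + 5)**2/6)/(-2) - 5/4))*(-44) = -26 - 4*(6 + ((23/6 + (1/6)*5**2)*(-1/2) - 5*1/4))*(-44) = -26 - 4*(6 + ((23/6 + (1/6)*25)*(-1/2) - 5/4))*(-44) = -26 - 4*(6 + ((23/6 + 25/6)*(-1/2) - 5/4))*(-44) = -26 - 4*(6 + (8*(-1/2) - 5/4))*(-44) = -26 - 4*(6 + (-4 - 5/4))*(-44) = -26 - 4*(6 - 21/4)*(-44) = -26 - 4*3/4*(-44) = -26 - 3*(-44) = -26 + 132 = 106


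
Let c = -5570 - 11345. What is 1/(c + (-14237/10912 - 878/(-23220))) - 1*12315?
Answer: -13196097883211475/1071546717001 ≈ -12315.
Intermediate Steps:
c = -16915
1/(c + (-14237/10912 - 878/(-23220))) - 1*12315 = 1/(-16915 + (-14237/10912 - 878/(-23220))) - 1*12315 = 1/(-16915 + (-14237*1/10912 - 878*(-1/23220))) - 12315 = 1/(-16915 + (-14237/10912 + 439/11610)) - 12315 = 1/(-16915 - 80250601/63344160) - 12315 = 1/(-1071546717001/63344160) - 12315 = -63344160/1071546717001 - 12315 = -13196097883211475/1071546717001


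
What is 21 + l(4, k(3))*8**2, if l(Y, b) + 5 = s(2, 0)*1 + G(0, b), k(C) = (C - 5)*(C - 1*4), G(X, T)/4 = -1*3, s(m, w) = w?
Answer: -1067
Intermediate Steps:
G(X, T) = -12 (G(X, T) = 4*(-1*3) = 4*(-3) = -12)
k(C) = (-5 + C)*(-4 + C) (k(C) = (-5 + C)*(C - 4) = (-5 + C)*(-4 + C))
l(Y, b) = -17 (l(Y, b) = -5 + (0*1 - 12) = -5 + (0 - 12) = -5 - 12 = -17)
21 + l(4, k(3))*8**2 = 21 - 17*8**2 = 21 - 17*64 = 21 - 1088 = -1067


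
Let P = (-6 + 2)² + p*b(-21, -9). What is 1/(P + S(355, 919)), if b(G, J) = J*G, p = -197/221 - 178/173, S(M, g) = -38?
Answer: -38233/14717317 ≈ -0.0025978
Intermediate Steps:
p = -73419/38233 (p = -197*1/221 - 178*1/173 = -197/221 - 178/173 = -73419/38233 ≈ -1.9203)
b(G, J) = G*J
P = -13264463/38233 (P = (-6 + 2)² - (-1541799)*(-9)/38233 = (-4)² - 73419/38233*189 = 16 - 13876191/38233 = -13264463/38233 ≈ -346.94)
1/(P + S(355, 919)) = 1/(-13264463/38233 - 38) = 1/(-14717317/38233) = -38233/14717317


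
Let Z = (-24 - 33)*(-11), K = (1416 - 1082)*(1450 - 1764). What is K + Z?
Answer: -104249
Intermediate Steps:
K = -104876 (K = 334*(-314) = -104876)
Z = 627 (Z = -57*(-11) = 627)
K + Z = -104876 + 627 = -104249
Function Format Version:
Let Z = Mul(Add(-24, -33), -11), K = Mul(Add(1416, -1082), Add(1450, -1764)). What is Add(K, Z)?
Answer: -104249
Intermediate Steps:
K = -104876 (K = Mul(334, -314) = -104876)
Z = 627 (Z = Mul(-57, -11) = 627)
Add(K, Z) = Add(-104876, 627) = -104249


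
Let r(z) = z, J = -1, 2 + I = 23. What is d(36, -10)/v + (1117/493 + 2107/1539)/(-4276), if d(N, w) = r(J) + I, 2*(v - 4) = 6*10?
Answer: 952831873/1622158326 ≈ 0.58739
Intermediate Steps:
I = 21 (I = -2 + 23 = 21)
v = 34 (v = 4 + (6*10)/2 = 4 + (½)*60 = 4 + 30 = 34)
d(N, w) = 20 (d(N, w) = -1 + 21 = 20)
d(36, -10)/v + (1117/493 + 2107/1539)/(-4276) = 20/34 + (1117/493 + 2107/1539)/(-4276) = 20*(1/34) + (1117*(1/493) + 2107*(1/1539))*(-1/4276) = 10/17 + (1117/493 + 2107/1539)*(-1/4276) = 10/17 + (2757814/758727)*(-1/4276) = 10/17 - 1378907/1622158326 = 952831873/1622158326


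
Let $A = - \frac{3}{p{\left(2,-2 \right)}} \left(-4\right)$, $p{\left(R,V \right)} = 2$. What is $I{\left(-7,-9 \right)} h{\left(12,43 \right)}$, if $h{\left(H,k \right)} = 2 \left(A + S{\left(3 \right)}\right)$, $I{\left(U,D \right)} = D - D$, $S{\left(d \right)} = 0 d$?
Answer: $0$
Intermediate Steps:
$S{\left(d \right)} = 0$
$A = 6$ ($A = - \frac{3}{2} \left(-4\right) = \left(-3\right) \frac{1}{2} \left(-4\right) = \left(- \frac{3}{2}\right) \left(-4\right) = 6$)
$I{\left(U,D \right)} = 0$
$h{\left(H,k \right)} = 12$ ($h{\left(H,k \right)} = 2 \left(6 + 0\right) = 2 \cdot 6 = 12$)
$I{\left(-7,-9 \right)} h{\left(12,43 \right)} = 0 \cdot 12 = 0$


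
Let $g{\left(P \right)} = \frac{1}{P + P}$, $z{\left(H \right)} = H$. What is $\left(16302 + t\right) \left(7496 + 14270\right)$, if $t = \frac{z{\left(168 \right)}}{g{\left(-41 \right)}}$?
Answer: $54980916$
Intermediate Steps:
$g{\left(P \right)} = \frac{1}{2 P}$
$t = -13776$ ($t = \frac{168}{\frac{1}{2} \frac{1}{-41}} = \frac{168}{\frac{1}{2} \left(- \frac{1}{41}\right)} = \frac{168}{- \frac{1}{82}} = 168 \left(-82\right) = -13776$)
$\left(16302 + t\right) \left(7496 + 14270\right) = \left(16302 - 13776\right) \left(7496 + 14270\right) = 2526 \cdot 21766 = 54980916$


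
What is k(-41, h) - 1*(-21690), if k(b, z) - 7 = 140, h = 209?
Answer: 21837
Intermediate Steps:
k(b, z) = 147 (k(b, z) = 7 + 140 = 147)
k(-41, h) - 1*(-21690) = 147 - 1*(-21690) = 147 + 21690 = 21837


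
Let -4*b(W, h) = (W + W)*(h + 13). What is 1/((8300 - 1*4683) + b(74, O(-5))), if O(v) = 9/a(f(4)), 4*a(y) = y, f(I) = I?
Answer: 1/2803 ≈ 0.00035676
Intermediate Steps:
a(y) = y/4
O(v) = 9 (O(v) = 9/(((¼)*4)) = 9/1 = 9*1 = 9)
b(W, h) = -W*(13 + h)/2 (b(W, h) = -(W + W)*(h + 13)/4 = -2*W*(13 + h)/4 = -W*(13 + h)/2)
1/((8300 - 1*4683) + b(74, O(-5))) = 1/((8300 - 1*4683) - ½*74*(13 + 9)) = 1/((8300 - 4683) - ½*74*22) = 1/(3617 - 814) = 1/2803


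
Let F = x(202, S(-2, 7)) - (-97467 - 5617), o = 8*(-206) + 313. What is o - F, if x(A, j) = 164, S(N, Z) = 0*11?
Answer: -104583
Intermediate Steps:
S(N, Z) = 0
o = -1335 (o = -1648 + 313 = -1335)
F = 103248 (F = 164 - (-97467 - 5617) = 164 - 1*(-103084) = 164 + 103084 = 103248)
o - F = -1335 - 1*103248 = -1335 - 103248 = -104583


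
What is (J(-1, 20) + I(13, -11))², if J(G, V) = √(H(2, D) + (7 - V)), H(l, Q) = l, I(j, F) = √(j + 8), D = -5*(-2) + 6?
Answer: 10 + 2*I*√231 ≈ 10.0 + 30.397*I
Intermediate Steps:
D = 16 (D = 10 + 6 = 16)
I(j, F) = √(8 + j)
J(G, V) = √(9 - V) (J(G, V) = √(2 + (7 - V)) = √(9 - V))
(J(-1, 20) + I(13, -11))² = (√(9 - 1*20) + √(8 + 13))² = (√(9 - 20) + √21)² = (√(-11) + √21)² = (I*√11 + √21)² = (√21 + I*√11)²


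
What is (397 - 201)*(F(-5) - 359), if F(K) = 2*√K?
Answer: -70364 + 392*I*√5 ≈ -70364.0 + 876.54*I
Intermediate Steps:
(397 - 201)*(F(-5) - 359) = (397 - 201)*(2*√(-5) - 359) = 196*(2*(I*√5) - 359) = 196*(2*I*√5 - 359) = 196*(-359 + 2*I*√5) = -70364 + 392*I*√5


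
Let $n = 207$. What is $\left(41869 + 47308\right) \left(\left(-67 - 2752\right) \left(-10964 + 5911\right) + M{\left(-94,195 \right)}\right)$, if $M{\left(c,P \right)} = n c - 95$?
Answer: $1268529805158$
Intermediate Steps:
$M{\left(c,P \right)} = -95 + 207 c$ ($M{\left(c,P \right)} = 207 c - 95 = -95 + 207 c$)
$\left(41869 + 47308\right) \left(\left(-67 - 2752\right) \left(-10964 + 5911\right) + M{\left(-94,195 \right)}\right) = \left(41869 + 47308\right) \left(\left(-67 - 2752\right) \left(-10964 + 5911\right) + \left(-95 + 207 \left(-94\right)\right)\right) = 89177 \left(\left(-2819\right) \left(-5053\right) - 19553\right) = 89177 \left(14244407 - 19553\right) = 89177 \cdot 14224854 = 1268529805158$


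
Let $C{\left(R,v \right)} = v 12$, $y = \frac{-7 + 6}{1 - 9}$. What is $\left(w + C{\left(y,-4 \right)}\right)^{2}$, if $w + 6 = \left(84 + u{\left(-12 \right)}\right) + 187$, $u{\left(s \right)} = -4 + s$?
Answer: $40401$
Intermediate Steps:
$y = \frac{1}{8}$ ($y = - \frac{1}{-8} = \left(-1\right) \left(- \frac{1}{8}\right) = \frac{1}{8} \approx 0.125$)
$w = 249$ ($w = -6 + \left(\left(84 - 16\right) + 187\right) = -6 + \left(68 + 187\right) = -6 + 255 = 249$)
$C{\left(R,v \right)} = 12 v$
$\left(w + C{\left(y,-4 \right)}\right)^{2} = \left(249 + 12 \left(-4\right)\right)^{2} = \left(249 - 48\right)^{2} = 201^{2} = 40401$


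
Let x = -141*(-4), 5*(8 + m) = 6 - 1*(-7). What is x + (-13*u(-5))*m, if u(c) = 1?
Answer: 3171/5 ≈ 634.20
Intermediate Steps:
m = -27/5 (m = -8 + (6 - 1*(-7))/5 = -8 + (6 + 7)/5 = -8 + (1/5)*13 = -8 + 13/5 = -27/5 ≈ -5.4000)
x = 564
x + (-13*u(-5))*m = 564 - 13*1*(-27/5) = 564 - 13*(-27/5) = 564 + 351/5 = 3171/5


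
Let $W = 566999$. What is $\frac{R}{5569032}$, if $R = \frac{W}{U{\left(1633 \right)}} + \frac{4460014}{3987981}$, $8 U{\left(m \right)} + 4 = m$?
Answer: $\frac{1005373070831}{2009932039297476} \approx 0.0005002$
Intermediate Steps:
$U{\left(m \right)} = - \frac{1}{2} + \frac{m}{8}$
$R = \frac{2010746141662}{721824561}$ ($R = \frac{566999}{- \frac{1}{2} + \frac{1}{8} \cdot 1633} + \frac{4460014}{3987981} = \frac{566999}{- \frac{1}{2} + \frac{1633}{8}} + 4460014 \cdot \frac{1}{3987981} = \frac{566999}{\frac{1629}{8}} + \frac{4460014}{3987981} = 566999 \cdot \frac{8}{1629} + \frac{4460014}{3987981} = \frac{4535992}{1629} + \frac{4460014}{3987981} = \frac{2010746141662}{721824561} \approx 2785.6$)
$\frac{R}{5569032} = \frac{2010746141662}{721824561 \cdot 5569032} = \frac{2010746141662}{721824561} \cdot \frac{1}{5569032} = \frac{1005373070831}{2009932039297476}$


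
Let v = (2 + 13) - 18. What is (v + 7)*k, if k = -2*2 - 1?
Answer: -20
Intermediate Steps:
k = -5 (k = -4 - 1 = -5)
v = -3 (v = 15 - 18 = -3)
(v + 7)*k = (-3 + 7)*(-5) = 4*(-5) = -20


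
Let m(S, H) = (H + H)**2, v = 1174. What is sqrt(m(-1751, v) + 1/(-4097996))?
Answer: sqrt(23146176161324643917)/2048998 ≈ 2348.0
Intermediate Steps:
m(S, H) = 4*H**2 (m(S, H) = (2*H)**2 = 4*H**2)
sqrt(m(-1751, v) + 1/(-4097996)) = sqrt(4*1174**2 + 1/(-4097996)) = sqrt(4*1378276 - 1/4097996) = sqrt(5513104 - 1/4097996) = sqrt(22592678139583/4097996) = sqrt(23146176161324643917)/2048998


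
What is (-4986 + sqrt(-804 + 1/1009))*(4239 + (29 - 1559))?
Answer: -13507074 + 2709*I*sqrt(818536115)/1009 ≈ -1.3507e+7 + 76813.0*I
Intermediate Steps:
(-4986 + sqrt(-804 + 1/1009))*(4239 + (29 - 1559)) = (-4986 + sqrt(-804 + 1/1009))*(4239 - 1530) = (-4986 + sqrt(-811235/1009))*2709 = (-4986 + I*sqrt(818536115)/1009)*2709 = -13507074 + 2709*I*sqrt(818536115)/1009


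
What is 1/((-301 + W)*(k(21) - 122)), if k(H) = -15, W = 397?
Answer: -1/13152 ≈ -7.6034e-5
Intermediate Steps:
1/((-301 + W)*(k(21) - 122)) = 1/((-301 + 397)*(-15 - 122)) = 1/(96*(-137)) = 1/(-13152) = -1/13152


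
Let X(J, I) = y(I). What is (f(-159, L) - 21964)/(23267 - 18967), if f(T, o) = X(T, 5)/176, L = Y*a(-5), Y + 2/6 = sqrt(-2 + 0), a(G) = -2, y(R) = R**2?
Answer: -3865639/756800 ≈ -5.1079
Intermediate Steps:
X(J, I) = I**2
Y = -1/3 + I*sqrt(2) (Y = -1/3 + sqrt(-2 + 0) = -1/3 + sqrt(-2) = -1/3 + I*sqrt(2) ≈ -0.33333 + 1.4142*I)
L = 2/3 - 2*I*sqrt(2) (L = (-1/3 + I*sqrt(2))*(-2) = 2/3 - 2*I*sqrt(2) ≈ 0.66667 - 2.8284*I)
f(T, o) = 25/176 (f(T, o) = 5**2/176 = 25*(1/176) = 25/176)
(f(-159, L) - 21964)/(23267 - 18967) = (25/176 - 21964)/(23267 - 18967) = -3865639/176/4300 = -3865639/176*1/4300 = -3865639/756800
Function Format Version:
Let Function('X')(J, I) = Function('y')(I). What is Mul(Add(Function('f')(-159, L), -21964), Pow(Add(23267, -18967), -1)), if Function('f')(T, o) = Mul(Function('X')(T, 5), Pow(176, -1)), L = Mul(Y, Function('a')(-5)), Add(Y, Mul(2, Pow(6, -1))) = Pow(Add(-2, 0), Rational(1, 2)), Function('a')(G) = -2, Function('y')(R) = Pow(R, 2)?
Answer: Rational(-3865639, 756800) ≈ -5.1079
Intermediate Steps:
Function('X')(J, I) = Pow(I, 2)
Y = Add(Rational(-1, 3), Mul(I, Pow(2, Rational(1, 2)))) (Y = Add(Rational(-1, 3), Pow(Add(-2, 0), Rational(1, 2))) = Add(Rational(-1, 3), Pow(-2, Rational(1, 2))) = Add(Rational(-1, 3), Mul(I, Pow(2, Rational(1, 2)))) ≈ Add(-0.33333, Mul(1.4142, I)))
L = Add(Rational(2, 3), Mul(-2, I, Pow(2, Rational(1, 2)))) (L = Mul(Add(Rational(-1, 3), Mul(I, Pow(2, Rational(1, 2)))), -2) = Add(Rational(2, 3), Mul(-2, I, Pow(2, Rational(1, 2)))) ≈ Add(0.66667, Mul(-2.8284, I)))
Function('f')(T, o) = Rational(25, 176) (Function('f')(T, o) = Mul(Pow(5, 2), Pow(176, -1)) = Mul(25, Rational(1, 176)) = Rational(25, 176))
Mul(Add(Function('f')(-159, L), -21964), Pow(Add(23267, -18967), -1)) = Mul(Add(Rational(25, 176), -21964), Pow(Add(23267, -18967), -1)) = Mul(Rational(-3865639, 176), Pow(4300, -1)) = Mul(Rational(-3865639, 176), Rational(1, 4300)) = Rational(-3865639, 756800)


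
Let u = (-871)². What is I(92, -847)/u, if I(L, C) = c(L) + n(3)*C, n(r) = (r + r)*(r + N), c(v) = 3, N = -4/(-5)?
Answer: -96543/3793205 ≈ -0.025452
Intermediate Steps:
N = ⅘ (N = -4*(-⅕) = ⅘ ≈ 0.80000)
u = 758641
n(r) = 2*r*(⅘ + r) (n(r) = (r + r)*(r + ⅘) = (2*r)*(⅘ + r) = 2*r*(⅘ + r))
I(L, C) = 3 + 114*C/5 (I(L, C) = 3 + ((⅖)*3*(4 + 5*3))*C = 3 + ((⅖)*3*(4 + 15))*C = 3 + ((⅖)*3*19)*C = 3 + 114*C/5)
I(92, -847)/u = (3 + (114/5)*(-847))/758641 = (3 - 96558/5)*(1/758641) = -96543/5*1/758641 = -96543/3793205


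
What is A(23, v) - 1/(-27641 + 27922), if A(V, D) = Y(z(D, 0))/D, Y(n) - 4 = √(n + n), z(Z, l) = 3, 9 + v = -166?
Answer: -1299/49175 - √6/175 ≈ -0.040413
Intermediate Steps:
v = -175 (v = -9 - 166 = -175)
Y(n) = 4 + √2*√n (Y(n) = 4 + √(n + n) = 4 + √(2*n) = 4 + √2*√n)
A(V, D) = (4 + √6)/D (A(V, D) = (4 + √2*√3)/D = (4 + √6)/D)
A(23, v) - 1/(-27641 + 27922) = (4 + √6)/(-175) - 1/(-27641 + 27922) = -(4 + √6)/175 - 1/281 = (-4/175 - √6/175) - 1*1/281 = (-4/175 - √6/175) - 1/281 = -1299/49175 - √6/175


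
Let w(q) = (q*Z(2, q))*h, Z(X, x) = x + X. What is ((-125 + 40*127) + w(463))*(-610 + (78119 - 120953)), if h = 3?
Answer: -28275092960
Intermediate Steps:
Z(X, x) = X + x
w(q) = 3*q*(2 + q) (w(q) = (q*(2 + q))*3 = 3*q*(2 + q))
((-125 + 40*127) + w(463))*(-610 + (78119 - 120953)) = ((-125 + 40*127) + 3*463*(2 + 463))*(-610 + (78119 - 120953)) = ((-125 + 5080) + 3*463*465)*(-610 - 42834) = (4955 + 645885)*(-43444) = 650840*(-43444) = -28275092960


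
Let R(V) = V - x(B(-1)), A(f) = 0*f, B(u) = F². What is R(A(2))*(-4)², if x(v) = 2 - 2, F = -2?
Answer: 0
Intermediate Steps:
B(u) = 4 (B(u) = (-2)² = 4)
x(v) = 0
A(f) = 0
R(V) = V (R(V) = V - 1*0 = V + 0 = V)
R(A(2))*(-4)² = 0*(-4)² = 0*16 = 0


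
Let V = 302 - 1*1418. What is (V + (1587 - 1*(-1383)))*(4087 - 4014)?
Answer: 135342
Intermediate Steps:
V = -1116 (V = 302 - 1418 = -1116)
(V + (1587 - 1*(-1383)))*(4087 - 4014) = (-1116 + (1587 - 1*(-1383)))*(4087 - 4014) = (-1116 + (1587 + 1383))*73 = (-1116 + 2970)*73 = 1854*73 = 135342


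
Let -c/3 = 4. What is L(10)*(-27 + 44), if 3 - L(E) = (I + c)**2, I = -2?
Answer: -3281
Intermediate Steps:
c = -12 (c = -3*4 = -12)
L(E) = -193 (L(E) = 3 - (-2 - 12)**2 = 3 - 1*(-14)**2 = 3 - 1*196 = 3 - 196 = -193)
L(10)*(-27 + 44) = -193*(-27 + 44) = -193*17 = -3281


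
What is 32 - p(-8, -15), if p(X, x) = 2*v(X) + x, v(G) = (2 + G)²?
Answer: -25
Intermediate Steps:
p(X, x) = x + 2*(2 + X)² (p(X, x) = 2*(2 + X)² + x = x + 2*(2 + X)²)
32 - p(-8, -15) = 32 - (-15 + 2*(2 - 8)²) = 32 - (-15 + 2*(-6)²) = 32 - (-15 + 2*36) = 32 - (-15 + 72) = 32 - 1*57 = 32 - 57 = -25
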